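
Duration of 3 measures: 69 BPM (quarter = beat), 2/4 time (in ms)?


Reasoning:
Quarter-note beat duration = 60000 / 69 ms
Beats per measure (2/4) = 2
One measure = 2 × 60000 / 69 = 120000 / 69 ms
3 measures = 3 × 120000 / 69 = 360000 / 69
= 5217.4 ms


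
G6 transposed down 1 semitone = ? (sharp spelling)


G6: chromatic position 7 in octave 6 → absolute = 6×12 + 7 = 79
Transpose down 1: 79 - 1 = 78
78 = 6×12 + 6 → F# in octave 6
Result = F#6


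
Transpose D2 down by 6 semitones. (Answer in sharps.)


Working:
D2: chromatic position 2 in octave 2 → absolute = 2×12 + 2 = 26
Transpose down 6: 26 - 6 = 20
20 = 1×12 + 8 → G# in octave 1
Result = G#1


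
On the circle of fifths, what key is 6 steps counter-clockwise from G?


Working:
Each counter-clockwise step moves down a perfect 5th (= up a perfect 4th)
From G: G → C → F → Bb → Eb → Ab → Db
= Db


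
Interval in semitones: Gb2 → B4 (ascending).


Solution.
Absolute semitone position = octave×12 + chromatic position
Gb2: 2×12 + 6 = 30
B4: 4×12 + 11 = 59
Difference = 59 - 30 = 29
= 29 semitones


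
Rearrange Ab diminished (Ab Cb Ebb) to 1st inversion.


Step by step:
Root position: Ab Cb Ebb
1st inversion: move root up an octave
Bass note: Cb
Notes (bottom to top) = Cb Ebb Ab


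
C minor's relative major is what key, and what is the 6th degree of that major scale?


Working:
The relative major shares the key signature and is a minor 3rd above the minor tonic
A minor 3rd above C is Eb
→ relative major of C minor is Eb major
Eb major scale: Eb F G Ab Bb C D
= Eb major; 6th degree = C


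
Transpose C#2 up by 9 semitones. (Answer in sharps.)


Solution.
C#2: chromatic position 1 in octave 2 → absolute = 2×12 + 1 = 25
Transpose up 9: 25 + 9 = 34
34 = 2×12 + 10 → A# in octave 2
Result = A#2


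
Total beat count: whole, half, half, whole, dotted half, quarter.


Beat values:
  whole = 4 beats
  half = 2 beats
  half = 2 beats
  whole = 4 beats
  dotted half = 3 beats
  quarter = 1 beat
Sum = 4 + 2 + 2 + 4 + 3 + 1
= 16 beats


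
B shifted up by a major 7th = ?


major 7th: 7 letter names, 11 semitones
Letter: B + 6 → A
Pitch: B + 11 semitones, spelled as an A → A#
= A#


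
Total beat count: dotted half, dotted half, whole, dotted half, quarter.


Beat values:
  dotted half = 3 beats
  dotted half = 3 beats
  whole = 4 beats
  dotted half = 3 beats
  quarter = 1 beat
Sum = 3 + 3 + 4 + 3 + 1
= 14 beats


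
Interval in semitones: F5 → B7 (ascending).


Absolute semitone position = octave×12 + chromatic position
F5: 5×12 + 5 = 65
B7: 7×12 + 11 = 95
Difference = 95 - 65 = 30
= 30 semitones


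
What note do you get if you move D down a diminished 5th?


Let's work it out.
diminished 5th: 5 letter names, 6 semitones
Letter: D - 4 → G
Pitch: D - 6 semitones, spelled as a G → G#
= G#


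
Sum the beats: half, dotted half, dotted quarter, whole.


Beat values:
  half = 2 beats
  dotted half = 3 beats
  dotted quarter = 1.5 beats
  whole = 4 beats
Sum = 2 + 3 + 1.5 + 4
= 10.5 beats


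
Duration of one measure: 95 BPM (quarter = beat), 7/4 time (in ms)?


Working:
Quarter-note beat duration = 60000 / 95 ms
Beats per measure (7/4) = 7
One measure = 7 × 60000 / 95 = 420000 / 95 ms
= 4421.1 ms


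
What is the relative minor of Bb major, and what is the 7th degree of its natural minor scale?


Reasoning:
The relative minor shares the major's key signature and starts on its 6th degree
6th degree = a major 6th above the tonic; a major 6th above Bb is G
→ relative minor of Bb major is G minor
G natural minor scale: G A Bb C D Eb F
= G minor; 7th degree = F


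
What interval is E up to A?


Let's work it out.
Letter names: E → A spans 4 letter names → a 4th
Semitones: E → A = 5 half-steps
A 4th of 5 semitones is a perfect 4th
= perfect 4th


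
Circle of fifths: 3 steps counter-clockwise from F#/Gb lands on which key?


Each counter-clockwise step moves down a perfect 5th (= up a perfect 4th)
From F#/Gb: F#/Gb → B → E → A
= A


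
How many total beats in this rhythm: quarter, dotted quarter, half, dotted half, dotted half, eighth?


Reasoning:
Beat values:
  quarter = 1 beat
  dotted quarter = 1.5 beats
  half = 2 beats
  dotted half = 3 beats
  dotted half = 3 beats
  eighth = 0.5 beats
Sum = 1 + 1.5 + 2 + 3 + 3 + 0.5
= 11 beats


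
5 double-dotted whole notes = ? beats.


Solution.
Base whole note = 4 beats
Dot 1 adds half the previous value: +2
Dot 2 adds half the previous value: +1
One double-dotted whole = 4 + 2 + 1 = 7
5 of them = 5 × 7 = 35
= 35 beats


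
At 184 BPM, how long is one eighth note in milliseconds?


One quarter-note beat = 60000 / BPM = 60000 / 184 ms
Eighth note = 1/2 × quarter note
Duration = 1/2 × 60000 / 184 = 30000 / 184
= 163.0 ms


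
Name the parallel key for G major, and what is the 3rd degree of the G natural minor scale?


Working:
Parallel keys share the same tonic but differ in mode
G major → parallel is G minor
G natural minor scale: G A Bb C D Eb F
= G minor; 3rd degree = Bb


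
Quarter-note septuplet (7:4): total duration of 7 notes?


Solution.
Septuplet: 7 notes occupy the space of 4 quarter notes
Space = 4 × 1 = 4 beats
Each septuplet note = 4 / 7 = 4/7 beats
7 notes = 7 × 4/7 = 4
= 4 beats


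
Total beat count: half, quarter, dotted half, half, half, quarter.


Solution.
Beat values:
  half = 2 beats
  quarter = 1 beat
  dotted half = 3 beats
  half = 2 beats
  half = 2 beats
  quarter = 1 beat
Sum = 2 + 1 + 3 + 2 + 2 + 1
= 11 beats


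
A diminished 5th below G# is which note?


A 5th spans 5 letter names, so from G we land on C
A diminished 5th = 6 semitones below G#
Spell C at that pitch: C##
= C##


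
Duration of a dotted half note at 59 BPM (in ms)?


One quarter-note beat = 60000 / BPM = 60000 / 59 ms
Dotted half note = 3 × quarter note
Duration = 3 × 60000 / 59 = 180000 / 59
= 3050.8 ms


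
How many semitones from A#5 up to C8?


Step by step:
Absolute semitone position = octave×12 + chromatic position
A#5: 5×12 + 10 = 70
C8: 8×12 + 0 = 96
Difference = 96 - 70 = 26
= 26 semitones


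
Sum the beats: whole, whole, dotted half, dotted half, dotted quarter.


Beat values:
  whole = 4 beats
  whole = 4 beats
  dotted half = 3 beats
  dotted half = 3 beats
  dotted quarter = 1.5 beats
Sum = 4 + 4 + 3 + 3 + 1.5
= 15.5 beats


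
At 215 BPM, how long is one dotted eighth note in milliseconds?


Step by step:
One quarter-note beat = 60000 / BPM = 60000 / 215 ms
Dotted eighth note = 3/4 × quarter note
Duration = 3/4 × 60000 / 215 = 45000 / 215
= 209.3 ms


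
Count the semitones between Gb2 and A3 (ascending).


Reasoning:
Absolute semitone position = octave×12 + chromatic position
Gb2: 2×12 + 6 = 30
A3: 3×12 + 9 = 45
Difference = 45 - 30 = 15
= 15 semitones


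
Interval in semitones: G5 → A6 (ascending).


Step by step:
Absolute semitone position = octave×12 + chromatic position
G5: 5×12 + 7 = 67
A6: 6×12 + 9 = 81
Difference = 81 - 67 = 14
= 14 semitones


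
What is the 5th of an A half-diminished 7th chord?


Let's work it out.
Half-diminished 7th chord = root + minor 3rd + diminished 5th + minor 7th
Seventh chords stack in thirds, so the letter names are A-C-E-G
Root: A
Minor 3rd above A: C
Diminished 5th above A: Eb
Minor 7th above A: G
The 5th = Eb


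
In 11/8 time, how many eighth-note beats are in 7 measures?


Working:
Time signature 11/8: the bottom number 8 means the eighth note gets one count
The top number 11 means 11 eighth-note beats per measure
Total = 11 × 7 measures
= 77 eighth-note beats


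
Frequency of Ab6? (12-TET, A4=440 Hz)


f = 440 × 2^(n/12) where n = semitones from A4
Ab6: 23 semitones from A4
f = 440 × 2^(23/12)
f = 1661.22 Hz


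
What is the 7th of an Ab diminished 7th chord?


Let's work it out.
Diminished 7th chord = root + minor 3rd + diminished 5th + diminished 7th
Seventh chords stack in thirds, so the letter names are A-C-E-G
Root: Ab
Minor 3rd above Ab: Cb
Diminished 5th above Ab: Ebb
Diminished 7th above Ab: Gbb
The 7th = Gbb


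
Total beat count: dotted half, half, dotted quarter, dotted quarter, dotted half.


Step by step:
Beat values:
  dotted half = 3 beats
  half = 2 beats
  dotted quarter = 1.5 beats
  dotted quarter = 1.5 beats
  dotted half = 3 beats
Sum = 3 + 2 + 1.5 + 1.5 + 3
= 11 beats


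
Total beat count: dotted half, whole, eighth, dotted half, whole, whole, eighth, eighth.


Solution.
Beat values:
  dotted half = 3 beats
  whole = 4 beats
  eighth = 0.5 beats
  dotted half = 3 beats
  whole = 4 beats
  whole = 4 beats
  eighth = 0.5 beats
  eighth = 0.5 beats
Sum = 3 + 4 + 0.5 + 3 + 4 + 4 + 0.5 + 0.5
= 19.5 beats


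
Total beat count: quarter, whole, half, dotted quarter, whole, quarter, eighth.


Reasoning:
Beat values:
  quarter = 1 beat
  whole = 4 beats
  half = 2 beats
  dotted quarter = 1.5 beats
  whole = 4 beats
  quarter = 1 beat
  eighth = 0.5 beats
Sum = 1 + 4 + 2 + 1.5 + 4 + 1 + 0.5
= 14 beats


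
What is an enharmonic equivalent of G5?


Enharmonic notes sound the same pitch but are spelled with different letter names
G and Abb name the same pitch class
= Abb5


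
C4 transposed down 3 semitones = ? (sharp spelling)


C4: chromatic position 0 in octave 4 → absolute = 4×12 + 0 = 48
Transpose down 3: 48 - 3 = 45
45 = 3×12 + 9 → A in octave 3
Result = A3


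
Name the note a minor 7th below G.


Let's work it out.
A 7th spans 7 letter names, so from G we land on A
A minor 7th = 10 semitones below G
Spell A at that pitch: A
= A


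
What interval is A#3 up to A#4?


Letter names: A → A spans 8 letter names → an octave
Semitones: A#3 → A#4 = 12 half-steps
An octave of 12 semitones is a perfect octave
= perfect octave


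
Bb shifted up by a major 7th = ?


major 7th: 7 letter names, 11 semitones
Letter: B + 6 → A
Pitch: Bb + 11 semitones, spelled as an A → A
= A


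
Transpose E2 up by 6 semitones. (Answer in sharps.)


Step by step:
E2: chromatic position 4 in octave 2 → absolute = 2×12 + 4 = 28
Transpose up 6: 28 + 6 = 34
34 = 2×12 + 10 → A# in octave 2
Result = A#2


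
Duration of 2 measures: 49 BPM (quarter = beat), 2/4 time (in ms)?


Reasoning:
Quarter-note beat duration = 60000 / 49 ms
Beats per measure (2/4) = 2
One measure = 2 × 60000 / 49 = 120000 / 49 ms
2 measures = 2 × 120000 / 49 = 240000 / 49
= 4898.0 ms


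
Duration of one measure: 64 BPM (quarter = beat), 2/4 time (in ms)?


Reasoning:
Quarter-note beat duration = 60000 / 64 ms
Beats per measure (2/4) = 2
One measure = 2 × 60000 / 64 = 120000 / 64 ms
= 1875.0 ms


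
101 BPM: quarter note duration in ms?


Step by step:
One quarter-note beat = 60000 / BPM = 60000 / 101 ms
Duration = 60000 / 101
= 594.1 ms


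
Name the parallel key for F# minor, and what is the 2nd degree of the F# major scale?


Working:
Parallel keys share the same tonic but differ in mode
F# minor → parallel is F# major
F# major scale: F# G# A# B C# D# E#
= F# major; 2nd degree = G#


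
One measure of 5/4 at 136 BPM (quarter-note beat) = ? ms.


Step by step:
Quarter-note beat duration = 60000 / 136 ms
Beats per measure (5/4) = 5
One measure = 5 × 60000 / 136 = 300000 / 136 ms
= 2205.9 ms


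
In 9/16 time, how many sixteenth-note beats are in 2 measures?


Solution.
Time signature 9/16: the bottom number 16 means the sixteenth note gets one count
The top number 9 means 9 sixteenth-note beats per measure
Total = 9 × 2 measures
= 18 sixteenth-note beats


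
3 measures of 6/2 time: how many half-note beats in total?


Let's work it out.
Time signature 6/2: the bottom number 2 means the half note gets one count
The top number 6 means 6 half-note beats per measure
Total = 6 × 3 measures
= 18 half-note beats


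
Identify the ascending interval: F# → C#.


Solution.
Letter names: F → C spans 5 letter names → a 5th
Semitones: F# → C# = 7 half-steps
A 5th of 7 semitones is a perfect 5th
= perfect 5th


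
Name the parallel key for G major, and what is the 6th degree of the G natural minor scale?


Working:
Parallel keys share the same tonic but differ in mode
G major → parallel is G minor
G natural minor scale: G A Bb C D Eb F
= G minor; 6th degree = Eb


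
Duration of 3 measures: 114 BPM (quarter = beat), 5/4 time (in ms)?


Step by step:
Quarter-note beat duration = 60000 / 114 ms
Beats per measure (5/4) = 5
One measure = 5 × 60000 / 114 = 300000 / 114 ms
3 measures = 3 × 300000 / 114 = 900000 / 114
= 7894.7 ms


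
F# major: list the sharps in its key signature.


Sharp major keys follow the circle of fifths: C(0), G(1), D(2), A(3), E(4), B(5), F#(6), C#(7)
F# major has 6 sharps
Order of sharps: F# C# G# D# A# E# B# → first 6: F#, C#, G#, D#, A#, E#
= F#, C#, G#, D#, A#, E#


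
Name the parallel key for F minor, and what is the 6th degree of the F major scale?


Solution.
Parallel keys share the same tonic but differ in mode
F minor → parallel is F major
F major scale: F G A Bb C D E
= F major; 6th degree = D


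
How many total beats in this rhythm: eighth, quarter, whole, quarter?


Reasoning:
Beat values:
  eighth = 0.5 beats
  quarter = 1 beat
  whole = 4 beats
  quarter = 1 beat
Sum = 0.5 + 1 + 4 + 1
= 6.5 beats


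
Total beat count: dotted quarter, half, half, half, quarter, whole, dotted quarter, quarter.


Working:
Beat values:
  dotted quarter = 1.5 beats
  half = 2 beats
  half = 2 beats
  half = 2 beats
  quarter = 1 beat
  whole = 4 beats
  dotted quarter = 1.5 beats
  quarter = 1 beat
Sum = 1.5 + 2 + 2 + 2 + 1 + 4 + 1.5 + 1
= 15 beats


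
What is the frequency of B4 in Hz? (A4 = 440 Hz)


Step by step:
f = 440 × 2^(n/12) where n = semitones from A4
B4: 2 semitones from A4
f = 440 × 2^(2/12)
f = 493.88 Hz


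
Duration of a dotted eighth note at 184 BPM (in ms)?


One quarter-note beat = 60000 / BPM = 60000 / 184 ms
Dotted eighth note = 3/4 × quarter note
Duration = 3/4 × 60000 / 184 = 45000 / 184
= 244.6 ms


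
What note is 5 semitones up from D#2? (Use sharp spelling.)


Working:
D#2: chromatic position 3 in octave 2 → absolute = 2×12 + 3 = 27
Transpose up 5: 27 + 5 = 32
32 = 2×12 + 8 → G# in octave 2
Result = G#2


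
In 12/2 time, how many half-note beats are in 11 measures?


Working:
Time signature 12/2: the bottom number 2 means the half note gets one count
The top number 12 means 12 half-note beats per measure
Total = 12 × 11 measures
= 132 half-note beats


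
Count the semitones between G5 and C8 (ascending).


Solution.
Absolute semitone position = octave×12 + chromatic position
G5: 5×12 + 7 = 67
C8: 8×12 + 0 = 96
Difference = 96 - 67 = 29
= 29 semitones


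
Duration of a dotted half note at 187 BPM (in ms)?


One quarter-note beat = 60000 / BPM = 60000 / 187 ms
Dotted half note = 3 × quarter note
Duration = 3 × 60000 / 187 = 180000 / 187
= 962.6 ms


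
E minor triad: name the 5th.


Minor triad = root + minor 3rd (3 semitones) + perfect 5th (7 semitones)
A triad on E stacks thirds, so the chord tones use letter names E-G-B
Root: E
Minor 3rd above E: G
Perfect 5th above E: B
The 5th = B


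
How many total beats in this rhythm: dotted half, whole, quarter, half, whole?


Beat values:
  dotted half = 3 beats
  whole = 4 beats
  quarter = 1 beat
  half = 2 beats
  whole = 4 beats
Sum = 3 + 4 + 1 + 2 + 4
= 14 beats


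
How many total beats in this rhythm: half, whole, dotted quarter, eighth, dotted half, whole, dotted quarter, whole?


Step by step:
Beat values:
  half = 2 beats
  whole = 4 beats
  dotted quarter = 1.5 beats
  eighth = 0.5 beats
  dotted half = 3 beats
  whole = 4 beats
  dotted quarter = 1.5 beats
  whole = 4 beats
Sum = 2 + 4 + 1.5 + 0.5 + 3 + 4 + 1.5 + 4
= 20.5 beats


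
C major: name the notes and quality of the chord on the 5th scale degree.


Let's work it out.
C major scale: C D E F G A B
Diatonic triad on degree 5 stacks scale notes 5, 7, 2: G B D
G→B = 4 semitones; G→D = 7 semitones → major triad
= G B D (major)


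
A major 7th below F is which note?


A 7th spans 7 letter names, so from F we land on G
A major 7th = 11 semitones below F
Spell G at that pitch: Gb
= Gb


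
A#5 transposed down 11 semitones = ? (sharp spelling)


A#5: chromatic position 10 in octave 5 → absolute = 5×12 + 10 = 70
Transpose down 11: 70 - 11 = 59
59 = 4×12 + 11 → B in octave 4
Result = B4


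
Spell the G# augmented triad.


Step by step:
Augmented triad = root + major 3rd (4 semitones) + augmented 5th (8 semitones)
A triad on G# stacks thirds, so the chord tones use letter names G-B-D
Root: G#
Major 3rd above G#: B#
Augmented 5th above G#: D##
Chord = G# B# D##


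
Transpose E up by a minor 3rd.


minor 3rd: 3 letter names, 3 semitones
Letter: E + 2 → G
Pitch: E + 3 semitones, spelled as a G → G
= G


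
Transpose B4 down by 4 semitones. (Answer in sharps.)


B4: chromatic position 11 in octave 4 → absolute = 4×12 + 11 = 59
Transpose down 4: 59 - 4 = 55
55 = 4×12 + 7 → G in octave 4
Result = G4


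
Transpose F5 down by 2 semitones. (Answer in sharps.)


Solution.
F5: chromatic position 5 in octave 5 → absolute = 5×12 + 5 = 65
Transpose down 2: 65 - 2 = 63
63 = 5×12 + 3 → D# in octave 5
Result = D#5


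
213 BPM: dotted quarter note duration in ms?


Step by step:
One quarter-note beat = 60000 / BPM = 60000 / 213 ms
Dotted quarter note = 3/2 × quarter note
Duration = 3/2 × 60000 / 213 = 90000 / 213
= 422.5 ms


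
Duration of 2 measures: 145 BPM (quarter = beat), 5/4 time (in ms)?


Reasoning:
Quarter-note beat duration = 60000 / 145 ms
Beats per measure (5/4) = 5
One measure = 5 × 60000 / 145 = 300000 / 145 ms
2 measures = 2 × 300000 / 145 = 600000 / 145
= 4137.9 ms


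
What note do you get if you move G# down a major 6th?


Reasoning:
major 6th: 6 letter names, 9 semitones
Letter: G - 5 → B
Pitch: G# - 9 semitones, spelled as a B → B
= B


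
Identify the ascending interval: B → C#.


Step by step:
Letter names: B → C spans 2 letter names → a 2nd
Semitones: B → C# = 2 half-steps
A 2nd of 2 semitones is a major 2nd
= major 2nd


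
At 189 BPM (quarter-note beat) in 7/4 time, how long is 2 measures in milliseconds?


Step by step:
Quarter-note beat duration = 60000 / 189 ms
Beats per measure (7/4) = 7
One measure = 7 × 60000 / 189 = 420000 / 189 ms
2 measures = 2 × 420000 / 189 = 840000 / 189
= 4444.4 ms


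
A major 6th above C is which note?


A 6th spans 6 letter names, so from C we land on A
A major 6th = 9 semitones above C
Spell A at that pitch: A
= A


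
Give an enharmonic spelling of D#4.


Solution.
Enharmonic notes sound the same pitch but are spelled with different letter names
D# and Eb name the same pitch class
= Eb4


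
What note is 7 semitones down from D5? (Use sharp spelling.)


D5: chromatic position 2 in octave 5 → absolute = 5×12 + 2 = 62
Transpose down 7: 62 - 7 = 55
55 = 4×12 + 7 → G in octave 4
Result = G4


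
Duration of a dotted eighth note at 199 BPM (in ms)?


One quarter-note beat = 60000 / BPM = 60000 / 199 ms
Dotted eighth note = 3/4 × quarter note
Duration = 3/4 × 60000 / 199 = 45000 / 199
= 226.1 ms


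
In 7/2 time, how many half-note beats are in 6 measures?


Solution.
Time signature 7/2: the bottom number 2 means the half note gets one count
The top number 7 means 7 half-note beats per measure
Total = 7 × 6 measures
= 42 half-note beats


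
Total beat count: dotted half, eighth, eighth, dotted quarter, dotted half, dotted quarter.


Step by step:
Beat values:
  dotted half = 3 beats
  eighth = 0.5 beats
  eighth = 0.5 beats
  dotted quarter = 1.5 beats
  dotted half = 3 beats
  dotted quarter = 1.5 beats
Sum = 3 + 0.5 + 0.5 + 1.5 + 3 + 1.5
= 10 beats


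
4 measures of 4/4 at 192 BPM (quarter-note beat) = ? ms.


Let's work it out.
Quarter-note beat duration = 60000 / 192 ms
Beats per measure (4/4) = 4
One measure = 4 × 60000 / 192 = 240000 / 192 ms
4 measures = 4 × 240000 / 192 = 960000 / 192
= 5000.0 ms


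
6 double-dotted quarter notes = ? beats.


Base quarter note = 1 beat
Dot 1 adds half the previous value: +1/2
Dot 2 adds half the previous value: +1/4
One double-dotted quarter = 1 + 1/2 + 1/4 = 7/4
6 of them = 6 × 7/4 = 21/2
= 21/2 beats


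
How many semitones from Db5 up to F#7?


Absolute semitone position = octave×12 + chromatic position
Db5: 5×12 + 1 = 61
F#7: 7×12 + 6 = 90
Difference = 90 - 61 = 29
= 29 semitones


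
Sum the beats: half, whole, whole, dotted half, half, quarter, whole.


Working:
Beat values:
  half = 2 beats
  whole = 4 beats
  whole = 4 beats
  dotted half = 3 beats
  half = 2 beats
  quarter = 1 beat
  whole = 4 beats
Sum = 2 + 4 + 4 + 3 + 2 + 1 + 4
= 20 beats


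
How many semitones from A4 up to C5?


Reasoning:
Absolute semitone position = octave×12 + chromatic position
A4: 4×12 + 9 = 57
C5: 5×12 + 0 = 60
Difference = 60 - 57 = 3
= 3 semitones


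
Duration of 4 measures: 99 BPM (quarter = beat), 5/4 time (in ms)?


Solution.
Quarter-note beat duration = 60000 / 99 ms
Beats per measure (5/4) = 5
One measure = 5 × 60000 / 99 = 300000 / 99 ms
4 measures = 4 × 300000 / 99 = 1200000 / 99
= 12121.2 ms


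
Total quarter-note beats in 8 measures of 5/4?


Time signature 5/4: the bottom number 4 means the quarter note gets one count
The top number 5 means 5 quarter-note beats per measure
Total = 5 × 8 measures
= 40 quarter-note beats


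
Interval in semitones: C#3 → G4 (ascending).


Solution.
Absolute semitone position = octave×12 + chromatic position
C#3: 3×12 + 1 = 37
G4: 4×12 + 7 = 55
Difference = 55 - 37 = 18
= 18 semitones


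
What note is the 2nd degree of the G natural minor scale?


Natural minor scale pattern: W-H-W-W-H-W-W (2-1-2-2-1-2-2 semitones)
Starting from G:
  G + 2 semitones → A
  A + 1 semitone → Bb
  Bb + 2 semitones → C
  C + 2 semitones → D
  D + 1 semitone → Eb
  Eb + 2 semitones → F
  F + 2 semitones → G
Scale: G A Bb C D Eb F
Degree 2 = A


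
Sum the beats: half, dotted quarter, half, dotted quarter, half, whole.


Beat values:
  half = 2 beats
  dotted quarter = 1.5 beats
  half = 2 beats
  dotted quarter = 1.5 beats
  half = 2 beats
  whole = 4 beats
Sum = 2 + 1.5 + 2 + 1.5 + 2 + 4
= 13 beats


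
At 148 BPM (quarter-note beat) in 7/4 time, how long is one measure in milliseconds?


Let's work it out.
Quarter-note beat duration = 60000 / 148 ms
Beats per measure (7/4) = 7
One measure = 7 × 60000 / 148 = 420000 / 148 ms
= 2837.8 ms


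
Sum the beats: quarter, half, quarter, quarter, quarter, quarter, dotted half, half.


Reasoning:
Beat values:
  quarter = 1 beat
  half = 2 beats
  quarter = 1 beat
  quarter = 1 beat
  quarter = 1 beat
  quarter = 1 beat
  dotted half = 3 beats
  half = 2 beats
Sum = 1 + 2 + 1 + 1 + 1 + 1 + 3 + 2
= 12 beats


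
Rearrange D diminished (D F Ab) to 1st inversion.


Let's work it out.
Root position: D F Ab
1st inversion: move root up an octave
Bass note: F
Notes (bottom to top) = F Ab D


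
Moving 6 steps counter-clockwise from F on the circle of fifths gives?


Reasoning:
Each counter-clockwise step moves down a perfect 5th (= up a perfect 4th)
From F: F → Bb → Eb → Ab → Db → F#/Gb → B
= B


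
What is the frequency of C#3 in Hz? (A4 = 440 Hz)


Step by step:
f = 440 × 2^(n/12) where n = semitones from A4
C#3: -20 semitones from A4
f = 440 × 2^(-20/12)
f = 138.59 Hz


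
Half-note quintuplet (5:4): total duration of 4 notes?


Quintuplet: 5 notes occupy the space of 4 half notes
Space = 4 × 2 = 8 beats
Each quintuplet note = 8 / 5 = 8/5 beats
4 notes = 4 × 8/5 = 32/5
= 32/5 beats


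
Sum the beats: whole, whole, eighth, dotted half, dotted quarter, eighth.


Step by step:
Beat values:
  whole = 4 beats
  whole = 4 beats
  eighth = 0.5 beats
  dotted half = 3 beats
  dotted quarter = 1.5 beats
  eighth = 0.5 beats
Sum = 4 + 4 + 0.5 + 3 + 1.5 + 0.5
= 13.5 beats


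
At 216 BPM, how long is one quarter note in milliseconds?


Step by step:
One quarter-note beat = 60000 / BPM = 60000 / 216 ms
Duration = 60000 / 216
= 277.8 ms


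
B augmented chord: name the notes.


Reasoning:
Augmented triad = root + major 3rd (4 semitones) + augmented 5th (8 semitones)
A triad on B stacks thirds, so the chord tones use letter names B-D-F
Root: B
Major 3rd above B: D#
Augmented 5th above B: F##
Chord = B D# F##


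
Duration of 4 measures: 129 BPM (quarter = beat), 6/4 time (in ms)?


Quarter-note beat duration = 60000 / 129 ms
Beats per measure (6/4) = 6
One measure = 6 × 60000 / 129 = 360000 / 129 ms
4 measures = 4 × 360000 / 129 = 1440000 / 129
= 11162.8 ms


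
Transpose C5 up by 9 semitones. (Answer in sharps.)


C5: chromatic position 0 in octave 5 → absolute = 5×12 + 0 = 60
Transpose up 9: 60 + 9 = 69
69 = 5×12 + 9 → A in octave 5
Result = A5


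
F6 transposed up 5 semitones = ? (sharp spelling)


Working:
F6: chromatic position 5 in octave 6 → absolute = 6×12 + 5 = 77
Transpose up 5: 77 + 5 = 82
82 = 6×12 + 10 → A# in octave 6
Result = A#6


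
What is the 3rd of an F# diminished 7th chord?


Diminished 7th chord = root + minor 3rd + diminished 5th + diminished 7th
Seventh chords stack in thirds, so the letter names are F-A-C-E
Root: F#
Minor 3rd above F#: A
Diminished 5th above F#: C
Diminished 7th above F#: Eb
The 3rd = A


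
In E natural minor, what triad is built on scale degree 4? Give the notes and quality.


E natural minor scale: E F# G A B C D
Diatonic triad on degree 4 stacks scale notes 4, 6, 1: A C E
A→C = 3 semitones; A→E = 7 semitones → minor triad
= A C E (minor)


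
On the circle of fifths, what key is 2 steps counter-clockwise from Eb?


Let's work it out.
Each counter-clockwise step moves down a perfect 5th (= up a perfect 4th)
From Eb: Eb → Ab → Db
= Db


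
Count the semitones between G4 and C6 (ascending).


Absolute semitone position = octave×12 + chromatic position
G4: 4×12 + 7 = 55
C6: 6×12 + 0 = 72
Difference = 72 - 55 = 17
= 17 semitones


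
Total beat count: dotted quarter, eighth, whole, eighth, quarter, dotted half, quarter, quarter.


Solution.
Beat values:
  dotted quarter = 1.5 beats
  eighth = 0.5 beats
  whole = 4 beats
  eighth = 0.5 beats
  quarter = 1 beat
  dotted half = 3 beats
  quarter = 1 beat
  quarter = 1 beat
Sum = 1.5 + 0.5 + 4 + 0.5 + 1 + 3 + 1 + 1
= 12.5 beats


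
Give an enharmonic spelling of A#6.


Let's work it out.
Enharmonic notes sound the same pitch but are spelled with different letter names
A# and Bb name the same pitch class
= Bb6


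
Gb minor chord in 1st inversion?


Reasoning:
Root position: Gb Bbb Db
1st inversion: move root up an octave
Bass note: Bbb
Notes (bottom to top) = Bbb Db Gb


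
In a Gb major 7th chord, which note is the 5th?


Major 7th chord = root + major 3rd + perfect 5th + major 7th
Seventh chords stack in thirds, so the letter names are G-B-D-F
Root: Gb
Major 3rd above Gb: Bb
Perfect 5th above Gb: Db
Major 7th above Gb: F
The 5th = Db


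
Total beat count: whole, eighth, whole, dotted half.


Beat values:
  whole = 4 beats
  eighth = 0.5 beats
  whole = 4 beats
  dotted half = 3 beats
Sum = 4 + 0.5 + 4 + 3
= 11.5 beats


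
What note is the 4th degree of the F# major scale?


Major scale pattern: W-W-H-W-W-W-H (2-2-1-2-2-2-1 semitones)
Starting from F#:
  F# + 2 semitones → G#
  G# + 2 semitones → A#
  A# + 1 semitone → B
  B + 2 semitones → C#
  C# + 2 semitones → D#
  D# + 2 semitones → E#
  E# + 1 semitone → F#
Scale: F# G# A# B C# D# E#
Degree 4 = B


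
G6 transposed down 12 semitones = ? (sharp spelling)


Working:
G6: chromatic position 7 in octave 6 → absolute = 6×12 + 7 = 79
Transpose down 12: 79 - 12 = 67
67 = 5×12 + 7 → G in octave 5
Result = G5


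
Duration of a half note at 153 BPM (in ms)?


One quarter-note beat = 60000 / BPM = 60000 / 153 ms
Half note = 2 × quarter note
Duration = 2 × 60000 / 153 = 120000 / 153
= 784.3 ms


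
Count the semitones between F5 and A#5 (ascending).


Reasoning:
Absolute semitone position = octave×12 + chromatic position
F5: 5×12 + 5 = 65
A#5: 5×12 + 10 = 70
Difference = 70 - 65 = 5
= 5 semitones


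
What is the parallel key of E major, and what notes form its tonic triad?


Step by step:
Parallel keys share the same tonic but differ in mode
E major → parallel is E minor
Tonic triad of E minor = E G B
= E minor; triad = E G B


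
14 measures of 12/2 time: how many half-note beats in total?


Reasoning:
Time signature 12/2: the bottom number 2 means the half note gets one count
The top number 12 means 12 half-note beats per measure
Total = 12 × 14 measures
= 168 half-note beats


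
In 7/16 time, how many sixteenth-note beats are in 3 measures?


Step by step:
Time signature 7/16: the bottom number 16 means the sixteenth note gets one count
The top number 7 means 7 sixteenth-note beats per measure
Total = 7 × 3 measures
= 21 sixteenth-note beats


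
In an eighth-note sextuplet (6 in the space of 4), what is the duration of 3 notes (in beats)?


Solution.
Sextuplet: 6 notes occupy the space of 4 eighth notes
Space = 4 × 1/2 = 2 beats
Each sextuplet note = 2 / 6 = 1/3 beats
3 notes = 3 × 1/3 = 1
= 1 beat


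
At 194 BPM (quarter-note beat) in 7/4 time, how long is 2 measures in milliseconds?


Working:
Quarter-note beat duration = 60000 / 194 ms
Beats per measure (7/4) = 7
One measure = 7 × 60000 / 194 = 420000 / 194 ms
2 measures = 2 × 420000 / 194 = 840000 / 194
= 4329.9 ms


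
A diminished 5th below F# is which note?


A 5th spans 5 letter names, so from F we land on B
A diminished 5th = 6 semitones below F#
Spell B at that pitch: B#
= B#


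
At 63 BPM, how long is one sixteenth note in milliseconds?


Step by step:
One quarter-note beat = 60000 / BPM = 60000 / 63 ms
Sixteenth note = 1/4 × quarter note
Duration = 1/4 × 60000 / 63 = 15000 / 63
= 238.1 ms


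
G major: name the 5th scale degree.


Reasoning:
Major scale pattern: W-W-H-W-W-W-H (2-2-1-2-2-2-1 semitones)
Starting from G:
  G + 2 semitones → A
  A + 2 semitones → B
  B + 1 semitone → C
  C + 2 semitones → D
  D + 2 semitones → E
  E + 2 semitones → F#
  F# + 1 semitone → G
Scale: G A B C D E F#
Degree 5 = D


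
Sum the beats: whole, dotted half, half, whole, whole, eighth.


Solution.
Beat values:
  whole = 4 beats
  dotted half = 3 beats
  half = 2 beats
  whole = 4 beats
  whole = 4 beats
  eighth = 0.5 beats
Sum = 4 + 3 + 2 + 4 + 4 + 0.5
= 17.5 beats


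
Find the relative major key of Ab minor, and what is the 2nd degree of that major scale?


The relative major shares the key signature and is a minor 3rd above the minor tonic
A minor 3rd above Ab is Cb
→ relative major of Ab minor is Cb major
Cb major scale: Cb Db Eb Fb Gb Ab Bb
= Cb major; 2nd degree = Db


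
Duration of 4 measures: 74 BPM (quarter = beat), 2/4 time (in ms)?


Reasoning:
Quarter-note beat duration = 60000 / 74 ms
Beats per measure (2/4) = 2
One measure = 2 × 60000 / 74 = 120000 / 74 ms
4 measures = 4 × 120000 / 74 = 480000 / 74
= 6486.5 ms


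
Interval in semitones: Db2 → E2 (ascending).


Solution.
Absolute semitone position = octave×12 + chromatic position
Db2: 2×12 + 1 = 25
E2: 2×12 + 4 = 28
Difference = 28 - 25 = 3
= 3 semitones


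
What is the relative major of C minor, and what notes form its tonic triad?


The relative major shares the key signature and is a minor 3rd above the minor tonic
A minor 3rd above C is Eb
→ relative major of C minor is Eb major
Tonic triad of Eb major = root + major 3rd + perfect 5th = Eb G Bb
= Eb major; triad = Eb G Bb


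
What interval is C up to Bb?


Let's work it out.
Letter names: C → B spans 7 letter names → a 7th
Semitones: C → Bb = 10 half-steps
A 7th of 10 semitones is a minor 7th
= minor 7th


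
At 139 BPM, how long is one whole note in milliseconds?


Reasoning:
One quarter-note beat = 60000 / BPM = 60000 / 139 ms
Whole note = 4 × quarter note
Duration = 4 × 60000 / 139 = 240000 / 139
= 1726.6 ms


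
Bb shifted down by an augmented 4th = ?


Reasoning:
augmented 4th: 4 letter names, 6 semitones
Letter: B - 3 → F
Pitch: Bb - 6 semitones, spelled as an F → Fb
= Fb


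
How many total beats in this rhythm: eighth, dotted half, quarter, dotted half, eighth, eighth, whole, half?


Beat values:
  eighth = 0.5 beats
  dotted half = 3 beats
  quarter = 1 beat
  dotted half = 3 beats
  eighth = 0.5 beats
  eighth = 0.5 beats
  whole = 4 beats
  half = 2 beats
Sum = 0.5 + 3 + 1 + 3 + 0.5 + 0.5 + 4 + 2
= 14.5 beats


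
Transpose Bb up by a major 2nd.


major 2nd: 2 letter names, 2 semitones
Letter: B + 1 → C
Pitch: Bb + 2 semitones, spelled as a C → C
= C


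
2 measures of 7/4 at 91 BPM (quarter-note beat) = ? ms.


Quarter-note beat duration = 60000 / 91 ms
Beats per measure (7/4) = 7
One measure = 7 × 60000 / 91 = 420000 / 91 ms
2 measures = 2 × 420000 / 91 = 840000 / 91
= 9230.8 ms


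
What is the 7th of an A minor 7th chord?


Working:
Minor 7th chord = root + minor 3rd + perfect 5th + minor 7th
Seventh chords stack in thirds, so the letter names are A-C-E-G
Root: A
Minor 3rd above A: C
Perfect 5th above A: E
Minor 7th above A: G
The 7th = G


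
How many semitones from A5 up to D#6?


Absolute semitone position = octave×12 + chromatic position
A5: 5×12 + 9 = 69
D#6: 6×12 + 3 = 75
Difference = 75 - 69 = 6
= 6 semitones


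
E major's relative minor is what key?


Step by step:
The relative minor shares the major's key signature and starts on its 6th degree
6th degree = a major 6th above the tonic; a major 6th above E is C#
→ relative minor of E major is C# minor
= C# minor


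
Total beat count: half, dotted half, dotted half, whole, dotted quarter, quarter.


Beat values:
  half = 2 beats
  dotted half = 3 beats
  dotted half = 3 beats
  whole = 4 beats
  dotted quarter = 1.5 beats
  quarter = 1 beat
Sum = 2 + 3 + 3 + 4 + 1.5 + 1
= 14.5 beats


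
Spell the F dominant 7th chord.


Reasoning:
Dominant 7th chord = root + major 3rd + perfect 5th + minor 7th
Seventh chords stack in thirds, so the letter names are F-A-C-E
Root: F
Major 3rd above F: A
Perfect 5th above F: C
Minor 7th above F: Eb
Chord = F A C Eb


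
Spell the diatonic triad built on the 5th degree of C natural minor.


Solution.
C natural minor scale: C D Eb F G Ab Bb
Diatonic triad on degree 5 stacks scale notes 5, 7, 2: G Bb D
G→Bb = 3 semitones; G→D = 7 semitones → minor triad
= G Bb D (minor)


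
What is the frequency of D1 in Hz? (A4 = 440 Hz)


Let's work it out.
f = 440 × 2^(n/12) where n = semitones from A4
D1: -43 semitones from A4
f = 440 × 2^(-43/12)
f = 36.71 Hz


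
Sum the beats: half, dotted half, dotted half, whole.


Step by step:
Beat values:
  half = 2 beats
  dotted half = 3 beats
  dotted half = 3 beats
  whole = 4 beats
Sum = 2 + 3 + 3 + 4
= 12 beats


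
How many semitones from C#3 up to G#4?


Let's work it out.
Absolute semitone position = octave×12 + chromatic position
C#3: 3×12 + 1 = 37
G#4: 4×12 + 8 = 56
Difference = 56 - 37 = 19
= 19 semitones


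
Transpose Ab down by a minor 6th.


Let's work it out.
minor 6th: 6 letter names, 8 semitones
Letter: A - 5 → C
Pitch: Ab - 8 semitones, spelled as a C → C
= C


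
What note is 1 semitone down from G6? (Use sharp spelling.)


Let's work it out.
G6: chromatic position 7 in octave 6 → absolute = 6×12 + 7 = 79
Transpose down 1: 79 - 1 = 78
78 = 6×12 + 6 → F# in octave 6
Result = F#6


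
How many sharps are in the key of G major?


Working:
Sharp major keys follow the circle of fifths: C(0), G(1), D(2), A(3), E(4), B(5), F#(6), C#(7)
G major has 1 sharp
Order of sharps: F# C# G# D# A# E# B# → first 1: F#
= 1 sharp


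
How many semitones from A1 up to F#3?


Let's work it out.
Absolute semitone position = octave×12 + chromatic position
A1: 1×12 + 9 = 21
F#3: 3×12 + 6 = 42
Difference = 42 - 21 = 21
= 21 semitones


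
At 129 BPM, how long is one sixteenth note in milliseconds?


One quarter-note beat = 60000 / BPM = 60000 / 129 ms
Sixteenth note = 1/4 × quarter note
Duration = 1/4 × 60000 / 129 = 15000 / 129
= 116.3 ms


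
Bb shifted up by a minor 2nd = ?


Working:
minor 2nd: 2 letter names, 1 semitones
Letter: B + 1 → C
Pitch: Bb + 1 semitones, spelled as a C → Cb
= Cb


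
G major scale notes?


Reasoning:
Major scale pattern: W-W-H-W-W-W-H (2-2-1-2-2-2-1 semitones)
Starting from G:
  G + 2 semitones → A
  A + 2 semitones → B
  B + 1 semitone → C
  C + 2 semitones → D
  D + 2 semitones → E
  E + 2 semitones → F#
  F# + 1 semitone → G
Scale = G A B C D E F#


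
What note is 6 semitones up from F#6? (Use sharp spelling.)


Reasoning:
F#6: chromatic position 6 in octave 6 → absolute = 6×12 + 6 = 78
Transpose up 6: 78 + 6 = 84
84 = 7×12 + 0 → C in octave 7
Result = C7


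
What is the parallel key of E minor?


Parallel keys share the same tonic but differ in mode
E minor → parallel is E major
= E major


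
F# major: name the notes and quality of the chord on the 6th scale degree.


Step by step:
F# major scale: F# G# A# B C# D# E#
Diatonic triad on degree 6 stacks scale notes 6, 1, 3: D# F# A#
D#→F# = 3 semitones; D#→A# = 7 semitones → minor triad
= D# F# A# (minor)


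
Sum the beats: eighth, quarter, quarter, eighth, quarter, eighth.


Let's work it out.
Beat values:
  eighth = 0.5 beats
  quarter = 1 beat
  quarter = 1 beat
  eighth = 0.5 beats
  quarter = 1 beat
  eighth = 0.5 beats
Sum = 0.5 + 1 + 1 + 0.5 + 1 + 0.5
= 4.5 beats


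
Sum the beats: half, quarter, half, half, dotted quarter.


Beat values:
  half = 2 beats
  quarter = 1 beat
  half = 2 beats
  half = 2 beats
  dotted quarter = 1.5 beats
Sum = 2 + 1 + 2 + 2 + 1.5
= 8.5 beats


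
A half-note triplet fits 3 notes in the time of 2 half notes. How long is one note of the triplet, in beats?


Triplet: 3 notes occupy the space of 2 half notes
Space = 2 × 2 = 4 beats
Each triplet note = 4 / 3 = 4/3 beats
= 4/3 beats


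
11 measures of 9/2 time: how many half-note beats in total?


Reasoning:
Time signature 9/2: the bottom number 2 means the half note gets one count
The top number 9 means 9 half-note beats per measure
Total = 9 × 11 measures
= 99 half-note beats


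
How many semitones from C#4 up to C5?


Step by step:
Absolute semitone position = octave×12 + chromatic position
C#4: 4×12 + 1 = 49
C5: 5×12 + 0 = 60
Difference = 60 - 49 = 11
= 11 semitones


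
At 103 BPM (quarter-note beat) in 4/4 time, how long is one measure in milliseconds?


Quarter-note beat duration = 60000 / 103 ms
Beats per measure (4/4) = 4
One measure = 4 × 60000 / 103 = 240000 / 103 ms
= 2330.1 ms


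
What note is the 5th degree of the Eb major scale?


Major scale pattern: W-W-H-W-W-W-H (2-2-1-2-2-2-1 semitones)
Starting from Eb:
  Eb + 2 semitones → F
  F + 2 semitones → G
  G + 1 semitone → Ab
  Ab + 2 semitones → Bb
  Bb + 2 semitones → C
  C + 2 semitones → D
  D + 1 semitone → Eb
Scale: Eb F G Ab Bb C D
Degree 5 = Bb


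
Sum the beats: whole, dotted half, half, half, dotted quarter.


Step by step:
Beat values:
  whole = 4 beats
  dotted half = 3 beats
  half = 2 beats
  half = 2 beats
  dotted quarter = 1.5 beats
Sum = 4 + 3 + 2 + 2 + 1.5
= 12.5 beats


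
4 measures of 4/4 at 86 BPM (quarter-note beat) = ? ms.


Reasoning:
Quarter-note beat duration = 60000 / 86 ms
Beats per measure (4/4) = 4
One measure = 4 × 60000 / 86 = 240000 / 86 ms
4 measures = 4 × 240000 / 86 = 960000 / 86
= 11162.8 ms
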